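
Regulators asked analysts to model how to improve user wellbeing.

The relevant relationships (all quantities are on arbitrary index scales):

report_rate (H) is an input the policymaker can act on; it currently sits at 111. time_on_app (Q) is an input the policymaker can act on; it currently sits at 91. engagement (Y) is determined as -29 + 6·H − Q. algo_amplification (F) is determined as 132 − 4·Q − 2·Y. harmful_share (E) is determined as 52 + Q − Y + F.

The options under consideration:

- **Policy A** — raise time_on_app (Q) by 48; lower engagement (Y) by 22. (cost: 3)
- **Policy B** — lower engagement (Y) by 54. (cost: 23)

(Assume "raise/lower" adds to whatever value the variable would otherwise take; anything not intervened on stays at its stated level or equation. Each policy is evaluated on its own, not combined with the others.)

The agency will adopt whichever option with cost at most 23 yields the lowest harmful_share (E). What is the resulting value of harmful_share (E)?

-1661

Policy A (Q + 48, Y − 22):
  H = 111
  Q = 91 + 48 = 139
  Y = -29 + 6·111 − 139 (−22 from intervention) = 476
  F = 132 − 4·139 − 2·476 = -1376
  E = 52 + 139 − 476 + (-1376) = -1661
Policy B (Y − 54):
  H = 111
  Q = 91
  Y = -29 + 6·111 − 91 (−54 from intervention) = 492
  F = 132 − 4·91 − 2·492 = -1216
  E = 52 + 91 − 492 + (-1216) = -1565
Comparing — Policy A: E=-1661, Policy B: E=-1565. Lowest is -1661 (Policy A).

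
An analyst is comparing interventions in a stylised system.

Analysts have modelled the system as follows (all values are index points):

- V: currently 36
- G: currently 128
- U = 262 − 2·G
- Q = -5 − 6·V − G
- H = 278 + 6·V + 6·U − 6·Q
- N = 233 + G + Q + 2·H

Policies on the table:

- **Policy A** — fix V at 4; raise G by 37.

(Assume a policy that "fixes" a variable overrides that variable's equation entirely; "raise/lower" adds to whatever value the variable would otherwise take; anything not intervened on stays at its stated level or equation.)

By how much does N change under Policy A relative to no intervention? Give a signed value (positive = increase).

-2940

Baseline:
  V = 36
  G = 128
  U = 262 − 2·128 = 6
  Q = -5 − 6·36 − 128 = -349
  H = 278 + 6·36 + 6·6 − 6·(-349) = 2624
  N = 233 + 128 + (-349) + 2·2624 = 5260
Policy A (V := 4, G + 37):
  V = 4
  G = 128 + 37 = 165
  U = 262 − 2·165 = -68
  Q = -5 − 6·4 − 165 = -194
  H = 278 + 6·4 + 6·(-68) − 6·(-194) = 1058
  N = 233 + 165 + (-194) + 2·1058 = 2320
Change in N: 2320 − 5260 = -2940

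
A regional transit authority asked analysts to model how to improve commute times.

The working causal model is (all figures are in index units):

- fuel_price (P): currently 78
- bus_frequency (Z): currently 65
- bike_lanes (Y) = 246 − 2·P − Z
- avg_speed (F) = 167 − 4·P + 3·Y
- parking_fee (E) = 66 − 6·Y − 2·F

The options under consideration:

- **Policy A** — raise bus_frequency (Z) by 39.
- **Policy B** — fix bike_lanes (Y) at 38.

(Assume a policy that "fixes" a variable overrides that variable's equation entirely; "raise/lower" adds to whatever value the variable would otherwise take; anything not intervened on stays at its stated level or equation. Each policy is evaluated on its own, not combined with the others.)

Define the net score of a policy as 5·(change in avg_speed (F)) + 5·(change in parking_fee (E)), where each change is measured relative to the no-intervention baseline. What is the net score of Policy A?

Baseline:
  P = 78
  Z = 65
  Y = 246 − 2·78 − 65 = 25
  F = 167 − 4·78 + 3·25 = -70
  E = 66 − 6·25 − 2·(-70) = 56
Policy A (Z + 39):
  P = 78
  Z = 65 + 39 = 104
  Y = 246 − 2·78 − 104 = -14
  F = 167 − 4·78 + 3·(-14) = -187
  E = 66 − 6·(-14) − 2·(-187) = 524
ΔF = -187 − (-70) = -117; ΔE = 524 − 56 = 468
Score = 5·(-117) + 5·468 = 1755

1755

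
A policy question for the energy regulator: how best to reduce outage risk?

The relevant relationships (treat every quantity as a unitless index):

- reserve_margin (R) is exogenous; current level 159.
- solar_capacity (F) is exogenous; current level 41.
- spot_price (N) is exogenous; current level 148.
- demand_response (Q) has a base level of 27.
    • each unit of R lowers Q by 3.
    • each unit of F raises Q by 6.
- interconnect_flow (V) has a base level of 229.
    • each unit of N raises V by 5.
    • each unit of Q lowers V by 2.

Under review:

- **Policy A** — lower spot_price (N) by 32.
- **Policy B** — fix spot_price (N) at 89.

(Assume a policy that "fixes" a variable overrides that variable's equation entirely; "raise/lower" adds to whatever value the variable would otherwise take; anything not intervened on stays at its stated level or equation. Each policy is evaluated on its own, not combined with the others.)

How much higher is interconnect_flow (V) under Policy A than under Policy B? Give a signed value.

Policy A (N − 32):
  R = 159
  F = 41
  N = 148 − 32 = 116
  Q = 27 − 3·159 + 6·41 = -204
  V = 229 + 5·116 − 2·(-204) = 1217
Policy B (N := 89):
  R = 159
  F = 41
  N = 89
  Q = 27 − 3·159 + 6·41 = -204
  V = 229 + 5·89 − 2·(-204) = 1082
V: 1217 − 1082 = 135

135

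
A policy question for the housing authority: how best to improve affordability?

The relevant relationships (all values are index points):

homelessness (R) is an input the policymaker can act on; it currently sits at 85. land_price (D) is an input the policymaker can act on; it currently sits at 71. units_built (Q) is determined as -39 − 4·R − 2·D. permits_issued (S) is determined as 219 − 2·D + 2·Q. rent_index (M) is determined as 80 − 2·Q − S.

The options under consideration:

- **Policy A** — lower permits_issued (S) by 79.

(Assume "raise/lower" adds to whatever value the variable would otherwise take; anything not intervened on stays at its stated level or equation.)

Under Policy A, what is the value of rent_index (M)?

2166

Policy A (S − 79):
  R = 85
  D = 71
  Q = -39 − 4·85 − 2·71 = -521
  S = 219 − 2·71 + 2·(-521) (−79 from intervention) = -1044
  M = 80 − 2·(-521) − (-1044) = 2166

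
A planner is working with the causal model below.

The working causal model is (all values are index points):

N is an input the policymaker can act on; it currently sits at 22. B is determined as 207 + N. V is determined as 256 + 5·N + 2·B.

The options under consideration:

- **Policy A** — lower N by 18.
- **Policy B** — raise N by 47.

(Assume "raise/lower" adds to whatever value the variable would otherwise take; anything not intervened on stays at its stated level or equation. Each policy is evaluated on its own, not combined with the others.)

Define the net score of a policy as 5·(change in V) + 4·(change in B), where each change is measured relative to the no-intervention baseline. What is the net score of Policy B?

1833

Baseline:
  N = 22
  B = 207 + 22 = 229
  V = 256 + 5·22 + 2·229 = 824
Policy B (N + 47):
  N = 22 + 47 = 69
  B = 207 + 69 = 276
  V = 256 + 5·69 + 2·276 = 1153
ΔV = 1153 − 824 = 329; ΔB = 276 − 229 = 47
Score = 5·329 + 4·47 = 1833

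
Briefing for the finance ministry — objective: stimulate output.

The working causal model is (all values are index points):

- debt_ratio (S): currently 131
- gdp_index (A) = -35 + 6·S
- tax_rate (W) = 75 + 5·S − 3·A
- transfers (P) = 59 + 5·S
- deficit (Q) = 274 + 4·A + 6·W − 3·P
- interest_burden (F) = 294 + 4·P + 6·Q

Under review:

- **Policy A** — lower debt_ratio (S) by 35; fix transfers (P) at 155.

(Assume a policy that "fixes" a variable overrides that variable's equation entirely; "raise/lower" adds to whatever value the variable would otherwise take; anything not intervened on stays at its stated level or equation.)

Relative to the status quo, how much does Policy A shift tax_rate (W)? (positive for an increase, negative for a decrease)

455

Baseline:
  S = 131
  A = -35 + 6·131 = 751
  W = 75 + 5·131 − 3·751 = -1523
Policy A (S − 35, P := 155):
  S = 131 − 35 = 96
  A = -35 + 6·96 = 541
  W = 75 + 5·96 − 3·541 = -1068
Change in W: -1068 − (-1523) = 455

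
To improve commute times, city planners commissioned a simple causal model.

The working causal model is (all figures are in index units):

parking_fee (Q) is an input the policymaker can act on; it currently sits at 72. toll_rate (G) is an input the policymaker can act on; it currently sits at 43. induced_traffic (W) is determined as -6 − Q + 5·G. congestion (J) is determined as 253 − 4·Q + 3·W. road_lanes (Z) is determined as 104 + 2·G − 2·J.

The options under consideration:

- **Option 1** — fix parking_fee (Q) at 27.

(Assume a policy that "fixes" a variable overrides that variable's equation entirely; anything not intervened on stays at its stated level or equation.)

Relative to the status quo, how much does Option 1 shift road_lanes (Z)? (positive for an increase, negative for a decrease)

Baseline:
  Q = 72
  G = 43
  W = -6 − 72 + 5·43 = 137
  J = 253 − 4·72 + 3·137 = 376
  Z = 104 + 2·43 − 2·376 = -562
Option 1 (Q := 27):
  Q = 27
  G = 43
  W = -6 − 27 + 5·43 = 182
  J = 253 − 4·27 + 3·182 = 691
  Z = 104 + 2·43 − 2·691 = -1192
Change in Z: -1192 − (-562) = -630

-630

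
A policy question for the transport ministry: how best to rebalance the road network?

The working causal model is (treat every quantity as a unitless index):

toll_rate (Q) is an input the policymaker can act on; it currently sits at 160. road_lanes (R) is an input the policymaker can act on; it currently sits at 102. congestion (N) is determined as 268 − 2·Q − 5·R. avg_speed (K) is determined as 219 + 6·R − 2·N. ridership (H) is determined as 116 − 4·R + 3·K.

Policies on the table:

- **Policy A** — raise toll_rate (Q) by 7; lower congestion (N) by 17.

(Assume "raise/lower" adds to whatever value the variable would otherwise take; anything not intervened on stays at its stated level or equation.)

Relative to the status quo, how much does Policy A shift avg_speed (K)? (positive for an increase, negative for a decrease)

62

Baseline:
  Q = 160
  R = 102
  N = 268 − 2·160 − 5·102 = -562
  K = 219 + 6·102 − 2·(-562) = 1955
Policy A (Q + 7, N − 17):
  Q = 160 + 7 = 167
  R = 102
  N = 268 − 2·167 − 5·102 (−17 from intervention) = -593
  K = 219 + 6·102 − 2·(-593) = 2017
Change in K: 2017 − 1955 = 62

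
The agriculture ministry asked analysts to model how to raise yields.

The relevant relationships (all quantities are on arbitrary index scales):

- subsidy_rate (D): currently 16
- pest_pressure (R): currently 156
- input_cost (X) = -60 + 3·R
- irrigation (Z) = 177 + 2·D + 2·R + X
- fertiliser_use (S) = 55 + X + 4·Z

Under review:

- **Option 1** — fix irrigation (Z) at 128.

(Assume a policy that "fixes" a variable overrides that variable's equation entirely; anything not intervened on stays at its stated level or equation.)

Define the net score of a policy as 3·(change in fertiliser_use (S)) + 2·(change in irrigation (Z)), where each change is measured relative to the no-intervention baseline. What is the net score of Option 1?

-11214

Baseline:
  D = 16
  R = 156
  X = -60 + 3·156 = 408
  Z = 177 + 2·16 + 2·156 + 408 = 929
  S = 55 + 408 + 4·929 = 4179
Option 1 (Z := 128):
  D = 16
  R = 156
  X = -60 + 3·156 = 408
  Z = 128
  S = 55 + 408 + 4·128 = 975
ΔS = 975 − 4179 = -3204; ΔZ = 128 − 929 = -801
Score = 3·(-3204) + 2·(-801) = -11214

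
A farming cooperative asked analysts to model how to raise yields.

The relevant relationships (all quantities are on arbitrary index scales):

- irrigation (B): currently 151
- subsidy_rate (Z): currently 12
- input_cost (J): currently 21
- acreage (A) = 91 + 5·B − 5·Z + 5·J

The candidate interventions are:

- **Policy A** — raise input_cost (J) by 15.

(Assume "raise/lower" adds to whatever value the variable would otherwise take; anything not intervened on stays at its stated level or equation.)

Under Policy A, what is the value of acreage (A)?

Policy A (J + 15):
  B = 151
  Z = 12
  J = 21 + 15 = 36
  A = 91 + 5·151 − 5·12 + 5·36 = 966

966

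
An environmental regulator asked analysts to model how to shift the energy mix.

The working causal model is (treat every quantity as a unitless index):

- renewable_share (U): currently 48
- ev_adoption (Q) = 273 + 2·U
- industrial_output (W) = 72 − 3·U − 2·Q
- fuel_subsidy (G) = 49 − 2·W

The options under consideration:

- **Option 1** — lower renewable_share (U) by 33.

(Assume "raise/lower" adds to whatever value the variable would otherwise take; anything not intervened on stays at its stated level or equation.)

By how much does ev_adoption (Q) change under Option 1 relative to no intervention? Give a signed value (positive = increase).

Baseline:
  U = 48
  Q = 273 + 2·48 = 369
Option 1 (U − 33):
  U = 48 − 33 = 15
  Q = 273 + 2·15 = 303
Change in Q: 303 − 369 = -66

-66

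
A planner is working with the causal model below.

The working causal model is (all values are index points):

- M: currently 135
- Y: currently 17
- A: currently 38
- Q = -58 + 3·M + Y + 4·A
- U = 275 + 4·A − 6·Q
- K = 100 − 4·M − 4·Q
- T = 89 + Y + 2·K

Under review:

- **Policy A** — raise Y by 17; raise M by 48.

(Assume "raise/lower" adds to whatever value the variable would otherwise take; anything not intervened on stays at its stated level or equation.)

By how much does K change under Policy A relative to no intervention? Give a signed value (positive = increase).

Baseline:
  M = 135
  Y = 17
  A = 38
  Q = -58 + 3·135 + 17 + 4·38 = 516
  K = 100 − 4·135 − 4·516 = -2504
Policy A (Y + 17, M + 48):
  M = 135 + 48 = 183
  Y = 17 + 17 = 34
  A = 38
  Q = -58 + 3·183 + 34 + 4·38 = 677
  K = 100 − 4·183 − 4·677 = -3340
Change in K: -3340 − (-2504) = -836

-836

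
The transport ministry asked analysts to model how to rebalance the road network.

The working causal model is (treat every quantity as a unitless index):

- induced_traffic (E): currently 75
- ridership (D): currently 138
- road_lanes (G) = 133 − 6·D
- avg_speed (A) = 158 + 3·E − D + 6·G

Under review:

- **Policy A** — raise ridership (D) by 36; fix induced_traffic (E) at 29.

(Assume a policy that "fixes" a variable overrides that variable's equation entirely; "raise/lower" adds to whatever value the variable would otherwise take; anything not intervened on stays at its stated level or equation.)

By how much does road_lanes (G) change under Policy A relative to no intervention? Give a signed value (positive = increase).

-216

Baseline:
  D = 138
  G = 133 − 6·138 = -695
Policy A (D + 36, E := 29):
  D = 138 + 36 = 174
  G = 133 − 6·174 = -911
Change in G: -911 − (-695) = -216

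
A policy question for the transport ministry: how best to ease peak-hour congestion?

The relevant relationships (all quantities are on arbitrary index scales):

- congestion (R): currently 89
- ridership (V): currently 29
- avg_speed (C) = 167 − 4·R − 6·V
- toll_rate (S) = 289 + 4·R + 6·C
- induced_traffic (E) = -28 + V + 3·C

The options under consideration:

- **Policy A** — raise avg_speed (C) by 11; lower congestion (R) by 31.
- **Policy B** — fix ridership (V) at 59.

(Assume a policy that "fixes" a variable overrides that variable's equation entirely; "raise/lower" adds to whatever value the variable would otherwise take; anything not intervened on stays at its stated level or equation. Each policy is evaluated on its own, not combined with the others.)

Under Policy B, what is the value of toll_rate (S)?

-2613

Policy B (V := 59):
  R = 89
  V = 59
  C = 167 − 4·89 − 6·59 = -543
  S = 289 + 4·89 + 6·(-543) = -2613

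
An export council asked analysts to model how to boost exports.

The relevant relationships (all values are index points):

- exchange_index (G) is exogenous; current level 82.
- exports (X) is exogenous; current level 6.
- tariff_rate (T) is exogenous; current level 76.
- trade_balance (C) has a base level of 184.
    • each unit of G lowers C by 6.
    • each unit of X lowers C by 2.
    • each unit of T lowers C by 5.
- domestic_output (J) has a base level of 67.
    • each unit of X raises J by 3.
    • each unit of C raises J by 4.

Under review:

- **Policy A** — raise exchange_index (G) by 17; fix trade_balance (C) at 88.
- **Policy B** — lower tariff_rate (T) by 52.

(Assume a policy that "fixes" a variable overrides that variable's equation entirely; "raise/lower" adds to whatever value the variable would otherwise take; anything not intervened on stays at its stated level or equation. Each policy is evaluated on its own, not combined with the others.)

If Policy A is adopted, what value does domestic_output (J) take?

437

Policy A (G + 17, C := 88):
  G = 82 + 17 = 99
  X = 6
  T = 76
  C = 88
  J = 67 + 3·6 + 4·88 = 437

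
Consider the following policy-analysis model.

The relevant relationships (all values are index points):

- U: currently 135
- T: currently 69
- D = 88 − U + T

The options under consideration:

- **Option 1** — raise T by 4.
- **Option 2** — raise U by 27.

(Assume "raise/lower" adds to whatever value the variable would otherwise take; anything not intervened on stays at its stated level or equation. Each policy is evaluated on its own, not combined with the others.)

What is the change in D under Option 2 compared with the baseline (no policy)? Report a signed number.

Baseline:
  U = 135
  T = 69
  D = 88 − 135 + 69 = 22
Option 2 (U + 27):
  U = 135 + 27 = 162
  T = 69
  D = 88 − 162 + 69 = -5
Change in D: -5 − 22 = -27

-27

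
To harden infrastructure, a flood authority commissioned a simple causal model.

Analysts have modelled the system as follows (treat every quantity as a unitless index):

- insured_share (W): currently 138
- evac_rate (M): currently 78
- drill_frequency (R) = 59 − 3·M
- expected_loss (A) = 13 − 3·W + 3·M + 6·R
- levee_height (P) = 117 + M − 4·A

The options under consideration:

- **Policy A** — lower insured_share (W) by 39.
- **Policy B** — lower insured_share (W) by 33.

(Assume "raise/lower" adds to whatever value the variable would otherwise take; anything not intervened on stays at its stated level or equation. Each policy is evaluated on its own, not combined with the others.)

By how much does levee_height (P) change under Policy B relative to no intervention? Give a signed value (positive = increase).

-396

Baseline:
  W = 138
  M = 78
  R = 59 − 3·78 = -175
  A = 13 − 3·138 + 3·78 + 6·(-175) = -1217
  P = 117 + 78 − 4·(-1217) = 5063
Policy B (W − 33):
  W = 138 − 33 = 105
  M = 78
  R = 59 − 3·78 = -175
  A = 13 − 3·105 + 3·78 + 6·(-175) = -1118
  P = 117 + 78 − 4·(-1118) = 4667
Change in P: 4667 − 5063 = -396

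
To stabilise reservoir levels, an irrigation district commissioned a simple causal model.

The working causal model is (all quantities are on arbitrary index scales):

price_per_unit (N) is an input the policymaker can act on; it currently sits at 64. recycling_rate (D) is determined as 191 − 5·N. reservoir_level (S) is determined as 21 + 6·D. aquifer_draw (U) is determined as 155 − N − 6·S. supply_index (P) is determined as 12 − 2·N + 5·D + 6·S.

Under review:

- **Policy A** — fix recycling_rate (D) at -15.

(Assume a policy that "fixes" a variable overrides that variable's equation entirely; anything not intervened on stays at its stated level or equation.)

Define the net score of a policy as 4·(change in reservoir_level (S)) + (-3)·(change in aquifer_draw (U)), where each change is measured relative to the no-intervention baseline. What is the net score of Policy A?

Baseline:
  N = 64
  D = 191 − 5·64 = -129
  S = 21 + 6·(-129) = -753
  U = 155 − 64 − 6·(-753) = 4609
Policy A (D := -15):
  N = 64
  D = -15
  S = 21 + 6·(-15) = -69
  U = 155 − 64 − 6·(-69) = 505
ΔS = -69 − (-753) = 684; ΔU = 505 − 4609 = -4104
Score = 4·684 + (-3)·(-4104) = 15048

15048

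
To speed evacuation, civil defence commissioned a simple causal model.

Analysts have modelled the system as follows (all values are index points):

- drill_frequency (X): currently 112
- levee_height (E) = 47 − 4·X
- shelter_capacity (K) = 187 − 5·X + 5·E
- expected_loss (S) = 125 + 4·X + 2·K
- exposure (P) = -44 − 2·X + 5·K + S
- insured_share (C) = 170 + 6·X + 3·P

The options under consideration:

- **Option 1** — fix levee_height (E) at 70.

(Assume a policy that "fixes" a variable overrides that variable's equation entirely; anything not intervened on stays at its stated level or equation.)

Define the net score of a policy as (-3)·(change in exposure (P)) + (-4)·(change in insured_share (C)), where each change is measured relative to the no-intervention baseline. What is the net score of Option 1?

-247275

Baseline:
  X = 112
  E = 47 − 4·112 = -401
  K = 187 − 5·112 + 5·(-401) = -2378
  S = 125 + 4·112 + 2·(-2378) = -4183
  P = -44 − 2·112 + 5·(-2378) + (-4183) = -16341
  C = 170 + 6·112 + 3·(-16341) = -48181
Option 1 (E := 70):
  X = 112
  E = 70
  K = 187 − 5·112 + 5·70 = -23
  S = 125 + 4·112 + 2·(-23) = 527
  P = -44 − 2·112 + 5·(-23) + 527 = 144
  C = 170 + 6·112 + 3·144 = 1274
ΔP = 144 − (-16341) = 16485; ΔC = 1274 − (-48181) = 49455
Score = (-3)·16485 + (-4)·49455 = -247275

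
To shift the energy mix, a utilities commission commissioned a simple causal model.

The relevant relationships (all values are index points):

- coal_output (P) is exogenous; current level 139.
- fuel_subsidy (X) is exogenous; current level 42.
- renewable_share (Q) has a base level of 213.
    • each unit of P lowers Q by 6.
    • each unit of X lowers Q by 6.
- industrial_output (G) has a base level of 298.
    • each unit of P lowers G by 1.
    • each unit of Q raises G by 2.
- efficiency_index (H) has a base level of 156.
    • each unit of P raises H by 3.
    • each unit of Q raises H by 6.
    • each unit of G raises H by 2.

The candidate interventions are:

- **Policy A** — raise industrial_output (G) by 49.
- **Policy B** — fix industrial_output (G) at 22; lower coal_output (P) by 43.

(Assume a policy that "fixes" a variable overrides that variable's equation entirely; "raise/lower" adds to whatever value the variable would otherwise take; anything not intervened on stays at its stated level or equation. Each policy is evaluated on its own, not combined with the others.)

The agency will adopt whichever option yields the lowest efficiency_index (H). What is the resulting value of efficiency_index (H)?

-7741

Policy A (G + 49):
  P = 139
  X = 42
  Q = 213 − 6·139 − 6·42 = -873
  G = 298 − 139 + 2·(-873) (+49 from intervention) = -1538
  H = 156 + 3·139 + 6·(-873) + 2·(-1538) = -7741
Policy B (G := 22, P − 43):
  P = 139 − 43 = 96
  X = 42
  Q = 213 − 6·96 − 6·42 = -615
  G = 22
  H = 156 + 3·96 + 6·(-615) + 2·22 = -3202
Comparing — Policy A: H=-7741, Policy B: H=-3202. Lowest is -7741 (Policy A).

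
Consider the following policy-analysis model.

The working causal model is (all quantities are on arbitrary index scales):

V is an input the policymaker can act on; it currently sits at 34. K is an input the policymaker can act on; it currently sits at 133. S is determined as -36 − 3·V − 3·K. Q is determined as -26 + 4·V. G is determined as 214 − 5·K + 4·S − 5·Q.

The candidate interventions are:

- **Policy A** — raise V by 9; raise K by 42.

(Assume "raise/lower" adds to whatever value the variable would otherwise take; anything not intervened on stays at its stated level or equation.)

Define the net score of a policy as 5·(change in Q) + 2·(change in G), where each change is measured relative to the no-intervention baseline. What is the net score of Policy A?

-1824

Baseline:
  V = 34
  K = 133
  S = -36 − 3·34 − 3·133 = -537
  Q = -26 + 4·34 = 110
  G = 214 − 5·133 + 4·(-537) − 5·110 = -3149
Policy A (V + 9, K + 42):
  V = 34 + 9 = 43
  K = 133 + 42 = 175
  S = -36 − 3·43 − 3·175 = -690
  Q = -26 + 4·43 = 146
  G = 214 − 5·175 + 4·(-690) − 5·146 = -4151
ΔQ = 146 − 110 = 36; ΔG = -4151 − (-3149) = -1002
Score = 5·36 + 2·(-1002) = -1824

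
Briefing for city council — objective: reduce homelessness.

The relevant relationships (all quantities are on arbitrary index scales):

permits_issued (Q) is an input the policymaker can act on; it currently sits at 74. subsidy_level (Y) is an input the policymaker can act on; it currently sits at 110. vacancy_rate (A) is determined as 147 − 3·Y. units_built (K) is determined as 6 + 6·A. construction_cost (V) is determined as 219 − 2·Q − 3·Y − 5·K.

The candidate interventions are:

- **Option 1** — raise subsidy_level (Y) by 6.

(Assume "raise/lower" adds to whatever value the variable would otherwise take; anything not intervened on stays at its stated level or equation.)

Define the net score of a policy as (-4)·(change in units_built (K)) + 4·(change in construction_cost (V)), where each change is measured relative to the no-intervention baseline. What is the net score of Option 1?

Baseline:
  Q = 74
  Y = 110
  A = 147 − 3·110 = -183
  K = 6 + 6·(-183) = -1092
  V = 219 − 2·74 − 3·110 − 5·(-1092) = 5201
Option 1 (Y + 6):
  Q = 74
  Y = 110 + 6 = 116
  A = 147 − 3·116 = -201
  K = 6 + 6·(-201) = -1200
  V = 219 − 2·74 − 3·116 − 5·(-1200) = 5723
ΔK = -1200 − (-1092) = -108; ΔV = 5723 − 5201 = 522
Score = (-4)·(-108) + 4·522 = 2520

2520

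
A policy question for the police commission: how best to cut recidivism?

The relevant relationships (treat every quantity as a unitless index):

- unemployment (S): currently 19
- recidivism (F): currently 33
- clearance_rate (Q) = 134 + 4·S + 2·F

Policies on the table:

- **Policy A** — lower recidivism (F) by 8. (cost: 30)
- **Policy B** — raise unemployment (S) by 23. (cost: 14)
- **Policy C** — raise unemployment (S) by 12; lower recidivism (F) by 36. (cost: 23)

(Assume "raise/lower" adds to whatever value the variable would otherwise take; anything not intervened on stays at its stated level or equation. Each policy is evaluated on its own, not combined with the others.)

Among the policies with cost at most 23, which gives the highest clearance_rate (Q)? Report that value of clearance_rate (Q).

Policy B (S + 23):
  S = 19 + 23 = 42
  F = 33
  Q = 134 + 4·42 + 2·33 = 368
Policy C (S + 12, F − 36):
  S = 19 + 12 = 31
  F = 33 − 36 = -3
  Q = 134 + 4·31 + 2·(-3) = 252
Comparing — Policy B: Q=368, Policy C: Q=252. Highest is 368 (Policy B).

368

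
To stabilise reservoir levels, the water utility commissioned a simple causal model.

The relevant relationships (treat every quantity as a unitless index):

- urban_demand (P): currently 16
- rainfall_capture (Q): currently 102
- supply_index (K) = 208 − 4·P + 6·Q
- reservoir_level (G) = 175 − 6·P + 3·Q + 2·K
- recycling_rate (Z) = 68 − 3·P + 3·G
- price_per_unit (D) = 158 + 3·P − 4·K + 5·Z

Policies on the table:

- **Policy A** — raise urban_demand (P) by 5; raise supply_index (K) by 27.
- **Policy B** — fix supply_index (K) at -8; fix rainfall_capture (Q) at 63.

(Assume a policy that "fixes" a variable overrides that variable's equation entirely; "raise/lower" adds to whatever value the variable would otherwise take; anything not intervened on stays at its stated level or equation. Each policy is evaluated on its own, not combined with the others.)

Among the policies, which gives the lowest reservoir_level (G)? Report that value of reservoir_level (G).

252

Policy A (P + 5, K + 27):
  P = 16 + 5 = 21
  Q = 102
  K = 208 − 4·21 + 6·102 (+27 from intervention) = 763
  G = 175 − 6·21 + 3·102 + 2·763 = 1881
Policy B (K := -8, Q := 63):
  P = 16
  Q = 63
  K = -8
  G = 175 − 6·16 + 3·63 + 2·(-8) = 252
Comparing — Policy A: G=1881, Policy B: G=252. Lowest is 252 (Policy B).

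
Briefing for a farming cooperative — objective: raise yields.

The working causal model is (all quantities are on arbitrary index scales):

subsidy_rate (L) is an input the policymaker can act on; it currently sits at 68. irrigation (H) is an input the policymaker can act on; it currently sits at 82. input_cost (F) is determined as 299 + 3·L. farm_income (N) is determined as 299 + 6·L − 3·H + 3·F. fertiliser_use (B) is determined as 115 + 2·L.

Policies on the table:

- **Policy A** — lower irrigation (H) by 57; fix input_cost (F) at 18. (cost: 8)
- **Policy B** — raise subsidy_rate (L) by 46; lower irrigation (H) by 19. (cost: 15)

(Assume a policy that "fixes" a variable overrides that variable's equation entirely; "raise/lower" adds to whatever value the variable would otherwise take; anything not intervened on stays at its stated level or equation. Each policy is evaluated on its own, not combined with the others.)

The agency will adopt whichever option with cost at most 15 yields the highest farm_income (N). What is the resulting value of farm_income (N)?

2717

Policy A (H − 57, F := 18):
  L = 68
  H = 82 − 57 = 25
  F = 18
  N = 299 + 6·68 − 3·25 + 3·18 = 686
Policy B (L + 46, H − 19):
  L = 68 + 46 = 114
  H = 82 − 19 = 63
  F = 299 + 3·114 = 641
  N = 299 + 6·114 − 3·63 + 3·641 = 2717
Comparing — Policy A: N=686, Policy B: N=2717. Highest is 2717 (Policy B).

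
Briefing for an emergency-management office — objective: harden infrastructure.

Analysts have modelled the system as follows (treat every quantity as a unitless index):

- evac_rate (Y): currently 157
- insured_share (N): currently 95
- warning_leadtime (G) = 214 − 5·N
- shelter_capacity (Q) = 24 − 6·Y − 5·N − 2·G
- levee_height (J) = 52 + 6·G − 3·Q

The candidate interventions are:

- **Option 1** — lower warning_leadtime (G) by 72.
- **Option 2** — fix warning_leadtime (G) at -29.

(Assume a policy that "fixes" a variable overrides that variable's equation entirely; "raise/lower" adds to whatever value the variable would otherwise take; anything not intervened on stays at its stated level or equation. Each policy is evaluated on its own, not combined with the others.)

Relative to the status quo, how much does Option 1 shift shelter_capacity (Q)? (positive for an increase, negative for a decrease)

Baseline:
  Y = 157
  N = 95
  G = 214 − 5·95 = -261
  Q = 24 − 6·157 − 5·95 − 2·(-261) = -871
Option 1 (G − 72):
  Y = 157
  N = 95
  G = 214 − 5·95 (−72 from intervention) = -333
  Q = 24 − 6·157 − 5·95 − 2·(-333) = -727
Change in Q: -727 − (-871) = 144

144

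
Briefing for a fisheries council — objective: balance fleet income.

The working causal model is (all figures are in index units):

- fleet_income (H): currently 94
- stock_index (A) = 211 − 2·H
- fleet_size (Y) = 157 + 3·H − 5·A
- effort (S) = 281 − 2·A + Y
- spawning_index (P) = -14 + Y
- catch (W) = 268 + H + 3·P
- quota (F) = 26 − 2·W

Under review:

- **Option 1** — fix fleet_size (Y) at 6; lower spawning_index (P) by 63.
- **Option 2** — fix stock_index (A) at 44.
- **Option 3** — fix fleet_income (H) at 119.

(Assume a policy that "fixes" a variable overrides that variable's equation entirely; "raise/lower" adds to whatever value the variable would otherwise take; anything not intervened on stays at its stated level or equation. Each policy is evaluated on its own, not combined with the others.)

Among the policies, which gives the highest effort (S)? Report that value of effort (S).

984

Option 1 (Y := 6, P − 63):
  H = 94
  A = 211 − 2·94 = 23
  Y = 6
  S = 281 − 2·23 + 6 = 241
Option 2 (A := 44):
  H = 94
  A = 44
  Y = 157 + 3·94 − 5·44 = 219
  S = 281 − 2·44 + 219 = 412
Option 3 (H := 119):
  H = 119
  A = 211 − 2·119 = -27
  Y = 157 + 3·119 − 5·(-27) = 649
  S = 281 − 2·(-27) + 649 = 984
Comparing — Option 1: S=241, Option 2: S=412, Option 3: S=984. Highest is 984 (Option 3).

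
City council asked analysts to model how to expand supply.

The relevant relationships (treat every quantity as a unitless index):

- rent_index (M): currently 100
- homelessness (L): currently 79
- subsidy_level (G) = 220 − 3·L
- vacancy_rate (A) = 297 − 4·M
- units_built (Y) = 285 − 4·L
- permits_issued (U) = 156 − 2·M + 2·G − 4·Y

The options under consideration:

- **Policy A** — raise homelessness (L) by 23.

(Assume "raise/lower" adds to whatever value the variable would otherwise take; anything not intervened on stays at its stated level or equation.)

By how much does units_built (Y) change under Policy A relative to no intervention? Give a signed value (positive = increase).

Baseline:
  L = 79
  Y = 285 − 4·79 = -31
Policy A (L + 23):
  L = 79 + 23 = 102
  Y = 285 − 4·102 = -123
Change in Y: -123 − (-31) = -92

-92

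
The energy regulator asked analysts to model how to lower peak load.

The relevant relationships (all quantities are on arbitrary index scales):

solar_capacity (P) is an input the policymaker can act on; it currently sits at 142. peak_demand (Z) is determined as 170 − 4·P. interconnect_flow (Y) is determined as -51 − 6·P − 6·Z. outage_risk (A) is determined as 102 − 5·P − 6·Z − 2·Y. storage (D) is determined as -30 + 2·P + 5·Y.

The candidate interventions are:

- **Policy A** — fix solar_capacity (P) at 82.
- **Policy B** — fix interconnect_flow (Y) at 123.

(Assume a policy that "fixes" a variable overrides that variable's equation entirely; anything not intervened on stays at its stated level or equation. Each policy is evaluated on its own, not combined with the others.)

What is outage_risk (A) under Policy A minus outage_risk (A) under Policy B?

Policy A (P := 82):
  P = 82
  Z = 170 − 4·82 = -158
  Y = -51 − 6·82 − 6·(-158) = 405
  A = 102 − 5·82 − 6·(-158) − 2·405 = -170
Policy B (Y := 123):
  P = 142
  Z = 170 − 4·142 = -398
  Y = 123
  A = 102 − 5·142 − 6·(-398) − 2·123 = 1534
A: -170 − 1534 = -1704

-1704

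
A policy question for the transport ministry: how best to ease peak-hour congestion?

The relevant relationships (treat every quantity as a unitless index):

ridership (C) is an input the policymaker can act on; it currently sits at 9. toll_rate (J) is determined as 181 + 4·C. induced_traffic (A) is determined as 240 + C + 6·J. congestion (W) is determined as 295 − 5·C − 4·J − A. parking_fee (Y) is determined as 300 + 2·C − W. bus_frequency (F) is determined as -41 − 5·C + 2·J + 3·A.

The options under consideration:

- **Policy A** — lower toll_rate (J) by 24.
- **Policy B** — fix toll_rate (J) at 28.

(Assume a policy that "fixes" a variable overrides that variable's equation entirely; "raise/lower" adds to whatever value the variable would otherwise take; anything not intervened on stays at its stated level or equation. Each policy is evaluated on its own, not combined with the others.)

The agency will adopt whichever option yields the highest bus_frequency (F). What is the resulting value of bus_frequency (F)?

4521

Policy A (J − 24):
  C = 9
  J = 181 + 4·9 (−24 from intervention) = 193
  A = 240 + 9 + 6·193 = 1407
  F = -41 − 5·9 + 2·193 + 3·1407 = 4521
Policy B (J := 28):
  C = 9
  J = 28
  A = 240 + 9 + 6·28 = 417
  F = -41 − 5·9 + 2·28 + 3·417 = 1221
Comparing — Policy A: F=4521, Policy B: F=1221. Highest is 4521 (Policy A).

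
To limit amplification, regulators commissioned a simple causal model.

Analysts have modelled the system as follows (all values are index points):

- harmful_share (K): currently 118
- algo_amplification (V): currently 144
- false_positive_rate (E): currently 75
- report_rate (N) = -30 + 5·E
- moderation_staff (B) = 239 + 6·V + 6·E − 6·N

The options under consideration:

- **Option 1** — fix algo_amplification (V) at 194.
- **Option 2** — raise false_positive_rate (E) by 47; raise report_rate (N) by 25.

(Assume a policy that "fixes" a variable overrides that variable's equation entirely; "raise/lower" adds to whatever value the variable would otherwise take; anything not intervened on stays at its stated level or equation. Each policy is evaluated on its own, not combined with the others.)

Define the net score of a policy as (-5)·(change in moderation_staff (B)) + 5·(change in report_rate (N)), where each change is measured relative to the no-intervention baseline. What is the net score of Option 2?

7690

Baseline:
  V = 144
  E = 75
  N = -30 + 5·75 = 345
  B = 239 + 6·144 + 6·75 − 6·345 = -517
Option 2 (E + 47, N + 25):
  V = 144
  E = 75 + 47 = 122
  N = -30 + 5·122 (+25 from intervention) = 605
  B = 239 + 6·144 + 6·122 − 6·605 = -1795
ΔB = -1795 − (-517) = -1278; ΔN = 605 − 345 = 260
Score = (-5)·(-1278) + 5·260 = 7690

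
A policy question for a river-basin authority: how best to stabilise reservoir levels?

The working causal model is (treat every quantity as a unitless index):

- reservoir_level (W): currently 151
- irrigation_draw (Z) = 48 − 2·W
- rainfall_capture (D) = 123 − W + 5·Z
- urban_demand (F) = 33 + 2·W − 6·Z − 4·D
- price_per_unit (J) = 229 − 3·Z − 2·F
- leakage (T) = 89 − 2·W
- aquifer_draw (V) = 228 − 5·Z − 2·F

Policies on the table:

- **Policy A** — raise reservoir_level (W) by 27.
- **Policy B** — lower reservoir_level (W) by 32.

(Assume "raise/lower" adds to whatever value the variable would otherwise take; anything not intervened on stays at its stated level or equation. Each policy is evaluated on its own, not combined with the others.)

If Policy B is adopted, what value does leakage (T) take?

-149

Policy B (W − 32):
  W = 151 − 32 = 119
  T = 89 − 2·119 = -149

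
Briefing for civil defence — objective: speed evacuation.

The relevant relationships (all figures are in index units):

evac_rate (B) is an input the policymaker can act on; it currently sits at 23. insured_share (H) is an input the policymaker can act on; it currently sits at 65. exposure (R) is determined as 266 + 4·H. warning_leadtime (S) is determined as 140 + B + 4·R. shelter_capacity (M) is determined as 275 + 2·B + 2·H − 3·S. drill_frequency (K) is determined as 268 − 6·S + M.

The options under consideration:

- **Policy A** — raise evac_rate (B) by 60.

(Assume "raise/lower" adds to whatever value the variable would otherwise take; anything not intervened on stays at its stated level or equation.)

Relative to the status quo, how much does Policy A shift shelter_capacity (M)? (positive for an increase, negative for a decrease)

-60

Baseline:
  B = 23
  H = 65
  R = 266 + 4·65 = 526
  S = 140 + 23 + 4·526 = 2267
  M = 275 + 2·23 + 2·65 − 3·2267 = -6350
Policy A (B + 60):
  B = 23 + 60 = 83
  H = 65
  R = 266 + 4·65 = 526
  S = 140 + 83 + 4·526 = 2327
  M = 275 + 2·83 + 2·65 − 3·2327 = -6410
Change in M: -6410 − (-6350) = -60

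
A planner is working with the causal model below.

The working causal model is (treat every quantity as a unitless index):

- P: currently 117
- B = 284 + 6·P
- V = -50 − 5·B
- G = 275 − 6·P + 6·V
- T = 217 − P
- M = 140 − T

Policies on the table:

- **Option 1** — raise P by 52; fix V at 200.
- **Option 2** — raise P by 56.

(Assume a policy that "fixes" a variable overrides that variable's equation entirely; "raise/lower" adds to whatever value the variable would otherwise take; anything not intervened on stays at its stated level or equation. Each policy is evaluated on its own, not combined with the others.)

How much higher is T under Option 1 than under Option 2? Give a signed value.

Option 1 (P + 52, V := 200):
  P = 117 + 52 = 169
  T = 217 − 169 = 48
Option 2 (P + 56):
  P = 117 + 56 = 173
  T = 217 − 173 = 44
T: 48 − 44 = 4

4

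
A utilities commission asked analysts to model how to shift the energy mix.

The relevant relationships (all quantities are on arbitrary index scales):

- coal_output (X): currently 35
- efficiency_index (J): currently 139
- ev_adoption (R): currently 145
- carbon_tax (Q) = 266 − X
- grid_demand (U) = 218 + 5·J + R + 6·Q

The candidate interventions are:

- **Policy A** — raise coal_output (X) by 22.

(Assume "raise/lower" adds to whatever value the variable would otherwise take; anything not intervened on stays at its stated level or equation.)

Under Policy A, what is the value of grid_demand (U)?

2312

Policy A (X + 22):
  X = 35 + 22 = 57
  J = 139
  R = 145
  Q = 266 − 57 = 209
  U = 218 + 5·139 + 145 + 6·209 = 2312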